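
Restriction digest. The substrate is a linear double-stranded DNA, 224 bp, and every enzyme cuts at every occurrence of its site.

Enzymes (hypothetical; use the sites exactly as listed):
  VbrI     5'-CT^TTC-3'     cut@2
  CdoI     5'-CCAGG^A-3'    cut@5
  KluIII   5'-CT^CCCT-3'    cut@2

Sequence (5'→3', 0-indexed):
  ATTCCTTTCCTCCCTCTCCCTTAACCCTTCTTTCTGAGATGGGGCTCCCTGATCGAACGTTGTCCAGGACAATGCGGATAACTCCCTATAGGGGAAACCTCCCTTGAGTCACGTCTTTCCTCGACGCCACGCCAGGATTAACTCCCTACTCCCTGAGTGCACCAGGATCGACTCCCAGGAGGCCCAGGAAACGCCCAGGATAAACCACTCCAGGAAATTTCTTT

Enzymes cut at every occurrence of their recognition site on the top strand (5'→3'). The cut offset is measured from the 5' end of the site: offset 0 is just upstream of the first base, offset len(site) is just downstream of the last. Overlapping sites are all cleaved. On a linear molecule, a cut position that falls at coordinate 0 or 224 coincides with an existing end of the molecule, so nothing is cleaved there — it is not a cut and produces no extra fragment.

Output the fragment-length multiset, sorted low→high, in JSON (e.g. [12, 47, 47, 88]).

[5,6,6,7,7,9,10,11,13,14,15,15,15,16,16,17,20,22]

Scan for sites:
  VbrI (CTTTC, off=2): starts [4, 29, 114] → cuts [6, 31, 116]
  CdoI (CCAGGA, off=5): starts [63, 131, 161, 174, 183, 194, 209] → cuts [68, 136, 166, 179, 188, 199, 214]
  KluIII (CTCCCT, off=2): starts [9, 15, 44, 81, 98, 141, 148] → cuts [11, 17, 46, 83, 100, 143, 150]

All cut coordinates (distinct, sorted): [6, 11, 17, 31, 46, 68, 83, 100, 116, 136, 143, 150, 166, 179, 188, 199, 214]

Fragments:
  [0,6): 6 bp
  [6,11): 5 bp
  [11,17): 6 bp
  [17,31): 14 bp
  [31,46): 15 bp
  [46,68): 22 bp
  [68,83): 15 bp
  [83,100): 17 bp
  [100,116): 16 bp
  [116,136): 20 bp
  [136,143): 7 bp
  [143,150): 7 bp
  [150,166): 16 bp
  [166,179): 13 bp
  [179,188): 9 bp
  [188,199): 11 bp
  [199,214): 15 bp
  [214,224): 10 bp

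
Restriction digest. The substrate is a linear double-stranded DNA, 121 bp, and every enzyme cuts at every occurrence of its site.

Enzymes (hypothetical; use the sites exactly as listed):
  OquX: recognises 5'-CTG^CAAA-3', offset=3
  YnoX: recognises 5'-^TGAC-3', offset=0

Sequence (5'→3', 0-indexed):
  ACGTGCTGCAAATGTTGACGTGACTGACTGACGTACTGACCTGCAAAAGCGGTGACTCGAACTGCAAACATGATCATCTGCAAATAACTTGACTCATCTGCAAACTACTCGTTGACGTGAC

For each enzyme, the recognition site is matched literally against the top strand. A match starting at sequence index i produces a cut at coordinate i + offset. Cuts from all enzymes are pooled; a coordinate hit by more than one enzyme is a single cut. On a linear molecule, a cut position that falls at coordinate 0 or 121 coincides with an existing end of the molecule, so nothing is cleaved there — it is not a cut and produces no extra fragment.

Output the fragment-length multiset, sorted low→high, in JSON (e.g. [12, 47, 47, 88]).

Site scan:
  OquX CTGCAAA/3: at [5, 40, 61, 77, 97] ⇒ [8, 43, 64, 80, 100]
  YnoX TGAC/0: at [15, 20, 24, 28, 36, 52, 89, 112, 117] ⇒ [15, 20, 24, 28, 36, 52, 89, 112, 117]

Pooled cuts: [8, 15, 20, 24, 28, 36, 43, 52, 64, 80, 89, 100, 112, 117]

Fragments:
  [0,8): 8 bp
  [8,15): 7 bp
  [15,20): 5 bp
  [20,24): 4 bp
  [24,28): 4 bp
  [28,36): 8 bp
  [36,43): 7 bp
  [43,52): 9 bp
  [52,64): 12 bp
  [64,80): 16 bp
  [80,89): 9 bp
  [89,100): 11 bp
  [100,112): 12 bp
  [112,117): 5 bp
  [117,121): 4 bp

[4,4,4,5,5,7,7,8,8,9,9,11,12,12,16]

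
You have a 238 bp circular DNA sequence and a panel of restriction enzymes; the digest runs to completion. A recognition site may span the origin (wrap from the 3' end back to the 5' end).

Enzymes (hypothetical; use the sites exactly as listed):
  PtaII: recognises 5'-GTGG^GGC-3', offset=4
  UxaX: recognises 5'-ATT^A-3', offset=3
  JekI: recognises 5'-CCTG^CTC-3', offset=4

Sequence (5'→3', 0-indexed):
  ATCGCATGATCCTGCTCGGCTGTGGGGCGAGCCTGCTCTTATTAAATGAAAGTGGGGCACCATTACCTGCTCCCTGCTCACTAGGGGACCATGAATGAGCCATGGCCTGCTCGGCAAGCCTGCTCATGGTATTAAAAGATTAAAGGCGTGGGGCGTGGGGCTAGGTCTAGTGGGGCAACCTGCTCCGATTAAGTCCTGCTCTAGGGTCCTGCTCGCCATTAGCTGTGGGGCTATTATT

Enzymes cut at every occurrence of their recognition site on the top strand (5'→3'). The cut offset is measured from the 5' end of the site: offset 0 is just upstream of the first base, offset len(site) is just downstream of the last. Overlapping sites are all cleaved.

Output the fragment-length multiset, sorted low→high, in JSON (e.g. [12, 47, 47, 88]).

[3,5,7,7,7,8,8,8,8,8,9,9,9,10,10,11,11,12,13,13,14,15,33]

Scan for sites:
  PtaII (GTGGGGC, off=4): starts [21, 51, 147, 154, 169, 224] → cuts [25, 55, 151, 158, 173, 228]
  UxaX (ATTA, off=3): starts [40, 61, 130, 138, 187, 217, 232, 235] → cuts [0, 43, 64, 133, 141, 190, 220, 235]
  JekI (CCTGCTC, off=4): starts [10, 31, 65, 72, 105, 118, 178, 194, 207] → cuts [14, 35, 69, 76, 109, 122, 182, 198, 211]

Pooled cuts: [0, 14, 25, 35, 43, 55, 64, 69, 76, 109, 122, 133, 141, 151, 158, 173, 182, 190, 198, 211, 220, 228, 235]

Fragment lengths:
  0→14: 14 bp
  14→25: 11 bp
  25→35: 10 bp
  35→43: 8 bp
  43→55: 12 bp
  55→64: 9 bp
  64→69: 5 bp
  69→76: 7 bp
  76→109: 33 bp
  109→122: 13 bp
  122→133: 11 bp
  133→141: 8 bp
  141→151: 10 bp
  151→158: 7 bp
  158→173: 15 bp
  173→182: 9 bp
  182→190: 8 bp
  190→198: 8 bp
  198→211: 13 bp
  211→220: 9 bp
  220→228: 8 bp
  228→235: 7 bp
  235→0 (wrap): 238-235+0 = 3 bp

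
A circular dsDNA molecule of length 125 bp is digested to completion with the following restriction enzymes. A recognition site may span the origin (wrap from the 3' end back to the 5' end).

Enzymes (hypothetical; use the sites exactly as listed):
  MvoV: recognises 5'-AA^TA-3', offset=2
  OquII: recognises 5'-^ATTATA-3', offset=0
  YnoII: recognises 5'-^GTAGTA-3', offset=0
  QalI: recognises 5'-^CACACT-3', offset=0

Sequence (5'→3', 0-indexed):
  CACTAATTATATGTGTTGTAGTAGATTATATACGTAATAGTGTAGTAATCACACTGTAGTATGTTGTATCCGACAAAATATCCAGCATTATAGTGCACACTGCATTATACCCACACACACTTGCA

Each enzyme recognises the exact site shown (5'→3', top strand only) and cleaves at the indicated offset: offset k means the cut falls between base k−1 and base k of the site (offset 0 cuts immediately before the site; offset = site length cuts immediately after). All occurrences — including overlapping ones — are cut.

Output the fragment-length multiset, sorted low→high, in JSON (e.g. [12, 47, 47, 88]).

Scan for sites:
  MvoV AATA/2: at [35, 76] ⇒ [37, 78]
  OquII ATTATA/0: at [5, 24, 86, 103] ⇒ [5, 24, 86, 103]
  YnoII GTAGTA/0: at [17, 41, 55] ⇒ [17, 41, 55]
  QalI CACACT/0: at [49, 95, 115, 123] ⇒ [49, 95, 115, 123]

All cut coordinates (distinct, sorted): [5, 17, 24, 37, 41, 49, 55, 78, 86, 95, 103, 115, 123]

Fragments:
  5→17: 12 bp
  17→24: 7 bp
  24→37: 13 bp
  37→41: 4 bp
  41→49: 8 bp
  49→55: 6 bp
  55→78: 23 bp
  78→86: 8 bp
  86→95: 9 bp
  95→103: 8 bp
  103→115: 12 bp
  115→123: 8 bp
  123→5 (wrap): 125-123+5 = 7 bp

[4,6,7,7,8,8,8,8,9,12,12,13,23]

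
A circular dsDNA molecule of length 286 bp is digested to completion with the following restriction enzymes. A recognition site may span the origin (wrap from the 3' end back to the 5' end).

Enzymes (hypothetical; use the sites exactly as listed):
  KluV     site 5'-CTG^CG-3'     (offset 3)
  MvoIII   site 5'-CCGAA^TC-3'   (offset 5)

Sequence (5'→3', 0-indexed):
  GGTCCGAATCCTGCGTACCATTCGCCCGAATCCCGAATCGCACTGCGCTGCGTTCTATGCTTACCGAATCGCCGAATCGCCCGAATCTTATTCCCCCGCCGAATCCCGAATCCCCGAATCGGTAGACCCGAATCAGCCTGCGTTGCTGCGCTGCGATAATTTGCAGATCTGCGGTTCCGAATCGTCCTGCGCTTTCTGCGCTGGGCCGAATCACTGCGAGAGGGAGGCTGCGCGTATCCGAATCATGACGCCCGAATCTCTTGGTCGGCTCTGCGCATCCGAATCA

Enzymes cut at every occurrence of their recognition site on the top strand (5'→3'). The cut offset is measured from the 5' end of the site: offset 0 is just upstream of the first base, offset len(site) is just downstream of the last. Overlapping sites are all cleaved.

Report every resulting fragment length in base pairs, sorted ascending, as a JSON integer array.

[5,5,5,6,7,7,8,8,8,8,8,8,9,9,10,10,11,12,12,14,14,14,17,17,18,18,18]

Scan for sites:
  KluV (CTGCG, off=3): starts [10, 42, 47, 137, 145, 150, 168, 186, 195, 213, 227, 270] → cuts [13, 45, 50, 140, 148, 153, 171, 189, 198, 216, 230, 273]
  MvoIII (CCGAATC, off=5): starts [3, 25, 32, 63, 71, 80, 98, 105, 113, 127, 176, 205, 237, 251, 278] → cuts [8, 30, 37, 68, 76, 85, 103, 110, 118, 132, 181, 210, 242, 256, 283]

Pooled cuts: [8, 13, 30, 37, 45, 50, 68, 76, 85, 103, 110, 118, 132, 140, 148, 153, 171, 181, 189, 198, 210, 216, 230, 242, 256, 273, 283]

Fragment lengths:
  8→13: 5 bp
  13→30: 17 bp
  30→37: 7 bp
  37→45: 8 bp
  45→50: 5 bp
  50→68: 18 bp
  68→76: 8 bp
  76→85: 9 bp
  85→103: 18 bp
  103→110: 7 bp
  110→118: 8 bp
  118→132: 14 bp
  132→140: 8 bp
  140→148: 8 bp
  148→153: 5 bp
  153→171: 18 bp
  171→181: 10 bp
  181→189: 8 bp
  189→198: 9 bp
  198→210: 12 bp
  210→216: 6 bp
  216→230: 14 bp
  230→242: 12 bp
  242→256: 14 bp
  256→273: 17 bp
  273→283: 10 bp
  283→8 (wrap): 286-283+8 = 11 bp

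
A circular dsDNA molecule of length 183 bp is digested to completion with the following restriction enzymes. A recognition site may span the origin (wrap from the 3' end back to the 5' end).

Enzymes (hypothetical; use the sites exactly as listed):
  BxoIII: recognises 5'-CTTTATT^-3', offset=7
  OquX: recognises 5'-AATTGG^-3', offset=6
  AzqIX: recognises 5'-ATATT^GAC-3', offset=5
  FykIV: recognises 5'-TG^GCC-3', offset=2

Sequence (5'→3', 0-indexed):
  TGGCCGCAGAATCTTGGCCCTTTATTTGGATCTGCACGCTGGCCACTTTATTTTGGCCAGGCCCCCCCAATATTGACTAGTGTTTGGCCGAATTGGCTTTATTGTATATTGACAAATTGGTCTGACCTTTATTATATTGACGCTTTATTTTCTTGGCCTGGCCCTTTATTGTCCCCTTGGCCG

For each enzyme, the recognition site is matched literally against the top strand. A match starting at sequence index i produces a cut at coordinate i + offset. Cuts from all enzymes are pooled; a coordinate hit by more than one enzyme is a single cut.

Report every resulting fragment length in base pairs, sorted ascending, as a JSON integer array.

Site scan:
  BxoIII CTTTATT/7: at [19, 45, 96, 126, 142, 163] ⇒ [26, 52, 103, 133, 149, 170]
  OquX AATTGG/6: at [90, 114] ⇒ [96, 120]
  AzqIX ATATTGAC/5: at [69, 105, 133] ⇒ [74, 110, 138]
  FykIV TGGCC/2: at [0, 14, 39, 53, 84, 153, 158, 177] ⇒ [2, 16, 41, 55, 86, 155, 160, 179]

All cut coordinates (distinct, sorted): [2, 16, 26, 41, 52, 55, 74, 86, 96, 103, 110, 120, 133, 138, 149, 155, 160, 170, 179]

Fragment lengths:
  2→16: 14 bp
  16→26: 10 bp
  26→41: 15 bp
  41→52: 11 bp
  52→55: 3 bp
  55→74: 19 bp
  74→86: 12 bp
  86→96: 10 bp
  96→103: 7 bp
  103→110: 7 bp
  110→120: 10 bp
  120→133: 13 bp
  133→138: 5 bp
  138→149: 11 bp
  149→155: 6 bp
  155→160: 5 bp
  160→170: 10 bp
  170→179: 9 bp
  179→2 (wrap): 183-179+2 = 6 bp

[3,5,5,6,6,7,7,9,10,10,10,10,11,11,12,13,14,15,19]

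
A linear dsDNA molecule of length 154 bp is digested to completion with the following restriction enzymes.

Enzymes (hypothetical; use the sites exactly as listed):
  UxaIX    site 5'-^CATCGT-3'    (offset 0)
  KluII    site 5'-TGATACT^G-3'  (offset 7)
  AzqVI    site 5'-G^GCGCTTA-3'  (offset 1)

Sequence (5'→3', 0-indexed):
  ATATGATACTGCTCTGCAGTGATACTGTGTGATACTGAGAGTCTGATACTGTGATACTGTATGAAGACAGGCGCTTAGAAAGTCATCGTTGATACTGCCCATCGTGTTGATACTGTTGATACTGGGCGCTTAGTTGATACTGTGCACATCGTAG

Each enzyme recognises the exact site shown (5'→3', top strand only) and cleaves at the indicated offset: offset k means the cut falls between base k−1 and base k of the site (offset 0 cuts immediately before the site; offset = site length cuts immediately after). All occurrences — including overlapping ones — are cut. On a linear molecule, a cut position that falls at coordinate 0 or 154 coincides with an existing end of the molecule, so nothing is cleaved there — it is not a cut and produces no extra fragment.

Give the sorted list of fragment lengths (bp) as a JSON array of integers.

Per-enzyme occurrences:
  UxaIX (CATCGT, off=0): starts [83, 99, 146] → cuts [83, 99, 146]
  KluII (TGATACTG, off=7): starts [3, 19, 29, 43, 51, 89, 107, 116, 134] → cuts [10, 26, 36, 50, 58, 96, 114, 123, 141]
  AzqVI (GGCGCTTA, off=1): starts [69, 124] → cuts [70, 125]

All cut coordinates (distinct, sorted): [10, 26, 36, 50, 58, 70, 83, 96, 99, 114, 123, 125, 141, 146]

Fragments:
  [0,10): 10 bp
  [10,26): 16 bp
  [26,36): 10 bp
  [36,50): 14 bp
  [50,58): 8 bp
  [58,70): 12 bp
  [70,83): 13 bp
  [83,96): 13 bp
  [96,99): 3 bp
  [99,114): 15 bp
  [114,123): 9 bp
  [123,125): 2 bp
  [125,141): 16 bp
  [141,146): 5 bp
  [146,154): 8 bp

[2,3,5,8,8,9,10,10,12,13,13,14,15,16,16]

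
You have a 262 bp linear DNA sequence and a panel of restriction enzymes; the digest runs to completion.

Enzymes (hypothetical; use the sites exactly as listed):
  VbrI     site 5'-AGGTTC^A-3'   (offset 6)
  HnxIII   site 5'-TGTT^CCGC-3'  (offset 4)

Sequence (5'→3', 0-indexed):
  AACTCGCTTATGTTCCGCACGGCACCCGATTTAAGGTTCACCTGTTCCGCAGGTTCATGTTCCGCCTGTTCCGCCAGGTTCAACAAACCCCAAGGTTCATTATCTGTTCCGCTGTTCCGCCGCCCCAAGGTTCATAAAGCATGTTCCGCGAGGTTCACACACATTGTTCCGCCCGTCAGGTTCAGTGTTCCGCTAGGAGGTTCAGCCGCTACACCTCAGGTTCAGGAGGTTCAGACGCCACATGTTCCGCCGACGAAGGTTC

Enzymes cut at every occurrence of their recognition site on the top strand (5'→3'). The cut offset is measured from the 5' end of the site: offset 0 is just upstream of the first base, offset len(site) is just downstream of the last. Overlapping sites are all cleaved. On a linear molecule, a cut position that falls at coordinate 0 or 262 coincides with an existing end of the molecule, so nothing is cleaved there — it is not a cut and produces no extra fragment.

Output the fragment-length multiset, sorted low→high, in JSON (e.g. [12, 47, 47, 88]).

[5,6,7,8,9,9,10,10,11,11,12,12,14,14,14,15,16,17,17,20,25]

Scan for sites:
  VbrI (AGGTTCA, off=6): starts [33, 50, 75, 92, 127, 150, 177, 197, 217, 226] → cuts [39, 56, 81, 98, 133, 156, 183, 203, 223, 232]
  HnxIII (TGTTCCGC, off=4): starts [10, 42, 57, 66, 104, 112, 141, 164, 185, 242] → cuts [14, 46, 61, 70, 108, 116, 145, 168, 189, 246]

All cut coordinates (distinct, sorted): [14, 39, 46, 56, 61, 70, 81, 98, 108, 116, 133, 145, 156, 168, 183, 189, 203, 223, 232, 246]

Fragment lengths:
  [0,14): 14 bp
  [14,39): 25 bp
  [39,46): 7 bp
  [46,56): 10 bp
  [56,61): 5 bp
  [61,70): 9 bp
  [70,81): 11 bp
  [81,98): 17 bp
  [98,108): 10 bp
  [108,116): 8 bp
  [116,133): 17 bp
  [133,145): 12 bp
  [145,156): 11 bp
  [156,168): 12 bp
  [168,183): 15 bp
  [183,189): 6 bp
  [189,203): 14 bp
  [203,223): 20 bp
  [223,232): 9 bp
  [232,246): 14 bp
  [246,262): 16 bp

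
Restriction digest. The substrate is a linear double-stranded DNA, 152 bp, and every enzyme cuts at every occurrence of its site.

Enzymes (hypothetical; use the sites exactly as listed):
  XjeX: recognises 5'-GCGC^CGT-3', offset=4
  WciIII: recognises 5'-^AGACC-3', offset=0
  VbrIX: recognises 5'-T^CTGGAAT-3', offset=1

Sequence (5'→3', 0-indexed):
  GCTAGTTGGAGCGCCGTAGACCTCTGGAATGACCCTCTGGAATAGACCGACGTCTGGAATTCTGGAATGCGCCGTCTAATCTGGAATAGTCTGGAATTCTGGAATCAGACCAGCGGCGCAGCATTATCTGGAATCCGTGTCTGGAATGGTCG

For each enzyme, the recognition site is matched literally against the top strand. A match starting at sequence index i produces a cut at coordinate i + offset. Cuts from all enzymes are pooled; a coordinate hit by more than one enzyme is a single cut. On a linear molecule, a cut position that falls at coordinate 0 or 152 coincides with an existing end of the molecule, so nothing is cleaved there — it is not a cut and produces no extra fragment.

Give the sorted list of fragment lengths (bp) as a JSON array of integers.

[3,6,7,8,8,8,8,10,10,11,12,13,13,14,21]

Site scan:
  XjeX GCGCCGT/4: at [10, 68] ⇒ [14, 72]
  WciIII AGACC/0: at [17, 43, 106] ⇒ [17, 43, 106]
  VbrIX TCTGGAAT/1: at [22, 35, 52, 60, 79, 89, 97, 126, 139] ⇒ [23, 36, 53, 61, 80, 90, 98, 127, 140]

Pooled cuts: [14, 17, 23, 36, 43, 53, 61, 72, 80, 90, 98, 106, 127, 140]

Fragments:
  [0,14): 14 bp
  [14,17): 3 bp
  [17,23): 6 bp
  [23,36): 13 bp
  [36,43): 7 bp
  [43,53): 10 bp
  [53,61): 8 bp
  [61,72): 11 bp
  [72,80): 8 bp
  [80,90): 10 bp
  [90,98): 8 bp
  [98,106): 8 bp
  [106,127): 21 bp
  [127,140): 13 bp
  [140,152): 12 bp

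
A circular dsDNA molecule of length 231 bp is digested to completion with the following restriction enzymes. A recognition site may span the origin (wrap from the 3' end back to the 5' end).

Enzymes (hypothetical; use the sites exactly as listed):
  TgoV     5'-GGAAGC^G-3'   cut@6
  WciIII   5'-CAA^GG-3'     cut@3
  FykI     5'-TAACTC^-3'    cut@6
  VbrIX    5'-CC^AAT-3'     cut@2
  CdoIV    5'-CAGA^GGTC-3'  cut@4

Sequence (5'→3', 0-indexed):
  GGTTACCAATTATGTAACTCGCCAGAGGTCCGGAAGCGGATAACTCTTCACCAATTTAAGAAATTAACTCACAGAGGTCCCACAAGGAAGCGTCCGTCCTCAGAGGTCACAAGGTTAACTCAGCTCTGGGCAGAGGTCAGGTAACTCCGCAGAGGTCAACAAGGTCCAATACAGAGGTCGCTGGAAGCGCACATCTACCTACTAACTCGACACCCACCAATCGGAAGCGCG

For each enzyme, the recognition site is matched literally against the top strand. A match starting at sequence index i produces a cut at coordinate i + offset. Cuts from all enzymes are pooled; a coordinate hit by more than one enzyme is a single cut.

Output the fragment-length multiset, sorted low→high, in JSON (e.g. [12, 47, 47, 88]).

[5,5,6,6,6,6,8,8,9,9,9,10,10,10,10,11,13,13,13,13,13,18,20]

Per-enzyme occurrences:
  TgoV (GGAAGCG, off=6): starts [31, 85, 182, 222] → cuts [37, 91, 188, 228]
  WciIII (CAAGG, off=3): starts [82, 109, 159] → cuts [85, 112, 162]
  FykI (TAACTC, off=6): starts [14, 40, 64, 115, 141, 202] → cuts [20, 46, 70, 121, 147, 208]
  VbrIX (CCAAT, off=2): starts [5, 50, 165, 216] → cuts [7, 52, 167, 218]
  CdoIV (CAGAGGTC, off=4): starts [22, 71, 100, 130, 149, 171] → cuts [26, 75, 104, 134, 153, 175]

Pooled cuts: [7, 20, 26, 37, 46, 52, 70, 75, 85, 91, 104, 112, 121, 134, 147, 153, 162, 167, 175, 188, 208, 218, 228]

Fragments:
  7→20: 13 bp
  20→26: 6 bp
  26→37: 11 bp
  37→46: 9 bp
  46→52: 6 bp
  52→70: 18 bp
  70→75: 5 bp
  75→85: 10 bp
  85→91: 6 bp
  91→104: 13 bp
  104→112: 8 bp
  112→121: 9 bp
  121→134: 13 bp
  134→147: 13 bp
  147→153: 6 bp
  153→162: 9 bp
  162→167: 5 bp
  167→175: 8 bp
  175→188: 13 bp
  188→208: 20 bp
  208→218: 10 bp
  218→228: 10 bp
  228→7 (wrap): 231-228+7 = 10 bp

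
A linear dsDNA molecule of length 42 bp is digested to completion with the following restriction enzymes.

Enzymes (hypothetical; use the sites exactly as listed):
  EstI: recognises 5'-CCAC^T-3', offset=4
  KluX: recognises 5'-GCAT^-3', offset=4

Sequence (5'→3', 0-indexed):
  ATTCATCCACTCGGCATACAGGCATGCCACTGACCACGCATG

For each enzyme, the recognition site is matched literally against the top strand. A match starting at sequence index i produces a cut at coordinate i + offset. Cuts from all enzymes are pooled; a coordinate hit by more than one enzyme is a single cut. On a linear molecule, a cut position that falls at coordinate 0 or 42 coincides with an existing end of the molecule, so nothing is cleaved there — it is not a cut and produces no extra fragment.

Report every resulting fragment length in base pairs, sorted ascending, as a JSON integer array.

[1,5,7,8,10,11]

Per-enzyme occurrences:
  EstI CCACT/4: at [6, 26] ⇒ [10, 30]
  KluX GCAT/4: at [13, 21, 37] ⇒ [17, 25, 41]

Pooled cuts: [10, 17, 25, 30, 41]

Fragments:
  [0,10): 10 bp
  [10,17): 7 bp
  [17,25): 8 bp
  [25,30): 5 bp
  [30,41): 11 bp
  [41,42): 1 bp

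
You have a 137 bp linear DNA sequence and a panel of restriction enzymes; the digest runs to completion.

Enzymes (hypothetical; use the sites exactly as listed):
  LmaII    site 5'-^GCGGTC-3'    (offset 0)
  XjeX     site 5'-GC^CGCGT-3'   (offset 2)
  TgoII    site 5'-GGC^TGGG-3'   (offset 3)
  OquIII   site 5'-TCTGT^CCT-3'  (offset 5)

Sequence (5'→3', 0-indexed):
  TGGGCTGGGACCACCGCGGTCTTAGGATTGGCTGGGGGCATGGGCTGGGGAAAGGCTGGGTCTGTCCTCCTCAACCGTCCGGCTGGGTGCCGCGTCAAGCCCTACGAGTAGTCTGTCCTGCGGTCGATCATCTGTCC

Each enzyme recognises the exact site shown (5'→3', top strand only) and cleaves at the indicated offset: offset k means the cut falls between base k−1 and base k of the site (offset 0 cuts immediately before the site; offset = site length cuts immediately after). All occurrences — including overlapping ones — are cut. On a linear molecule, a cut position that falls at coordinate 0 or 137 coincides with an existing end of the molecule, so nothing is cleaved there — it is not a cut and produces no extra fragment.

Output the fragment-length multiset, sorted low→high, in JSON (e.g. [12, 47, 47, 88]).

[3,5,7,9,10,11,13,17,18,18,26]

Scan for sites:
  LmaII (GCGGTC, off=0): starts [15, 119] → cuts [15, 119]
  XjeX (GCCGCGT, off=2): starts [88] → cuts [90]
  TgoII (GGCTGGG, off=3): starts [2, 29, 42, 53, 80] → cuts [5, 32, 45, 56, 83]
  OquIII (TCTGTCCT, off=5): starts [60, 111] → cuts [65, 116]

Pooled cuts: [5, 15, 32, 45, 56, 65, 83, 90, 116, 119]

Fragment lengths:
  [0,5): 5 bp
  [5,15): 10 bp
  [15,32): 17 bp
  [32,45): 13 bp
  [45,56): 11 bp
  [56,65): 9 bp
  [65,83): 18 bp
  [83,90): 7 bp
  [90,116): 26 bp
  [116,119): 3 bp
  [119,137): 18 bp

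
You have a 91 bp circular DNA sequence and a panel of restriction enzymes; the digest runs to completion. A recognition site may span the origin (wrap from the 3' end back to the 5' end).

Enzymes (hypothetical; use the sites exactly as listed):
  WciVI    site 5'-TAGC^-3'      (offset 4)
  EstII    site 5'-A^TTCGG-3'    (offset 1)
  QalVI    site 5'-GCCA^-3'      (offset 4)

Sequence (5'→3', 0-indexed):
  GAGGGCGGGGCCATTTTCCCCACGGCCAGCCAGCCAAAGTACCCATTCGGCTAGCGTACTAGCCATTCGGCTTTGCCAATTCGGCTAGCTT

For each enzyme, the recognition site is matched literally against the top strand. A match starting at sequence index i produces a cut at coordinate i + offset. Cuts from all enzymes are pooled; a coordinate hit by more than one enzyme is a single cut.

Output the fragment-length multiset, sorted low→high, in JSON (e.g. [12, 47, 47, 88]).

Per-enzyme occurrences:
  WciVI (TAGC, off=4): starts [51, 59, 85] → cuts [55, 63, 89]
  EstII (ATTCGG, off=1): starts [44, 64, 78] → cuts [45, 65, 79]
  QalVI (GCCA, off=4): starts [9, 24, 28, 32, 61, 74] → cuts [13, 28, 32, 36, 65, 78]

All cut coordinates (distinct, sorted): [13, 28, 32, 36, 45, 55, 63, 65, 78, 79, 89]

Fragments:
  13→28: 15 bp
  28→32: 4 bp
  32→36: 4 bp
  36→45: 9 bp
  45→55: 10 bp
  55→63: 8 bp
  63→65: 2 bp
  65→78: 13 bp
  78→79: 1 bp
  79→89: 10 bp
  89→13 (wrap): 91-89+13 = 15 bp

[1,2,4,4,8,9,10,10,13,15,15]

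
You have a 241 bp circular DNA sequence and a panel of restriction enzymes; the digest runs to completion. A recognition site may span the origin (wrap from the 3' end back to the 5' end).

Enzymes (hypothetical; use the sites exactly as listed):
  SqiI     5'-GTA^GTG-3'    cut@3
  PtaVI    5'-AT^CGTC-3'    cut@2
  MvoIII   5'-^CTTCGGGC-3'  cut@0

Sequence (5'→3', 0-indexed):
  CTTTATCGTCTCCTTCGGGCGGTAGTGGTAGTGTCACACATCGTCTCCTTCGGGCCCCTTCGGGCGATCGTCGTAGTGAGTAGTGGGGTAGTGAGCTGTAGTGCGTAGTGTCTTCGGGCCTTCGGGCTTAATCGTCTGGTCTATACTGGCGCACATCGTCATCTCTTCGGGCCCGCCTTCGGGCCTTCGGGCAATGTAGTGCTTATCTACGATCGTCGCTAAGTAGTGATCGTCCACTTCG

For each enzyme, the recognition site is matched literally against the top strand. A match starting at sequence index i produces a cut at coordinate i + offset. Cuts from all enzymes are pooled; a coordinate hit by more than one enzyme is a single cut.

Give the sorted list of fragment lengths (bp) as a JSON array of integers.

Per-enzyme occurrences:
  SqiI (GTAGTG, off=3): starts [21, 27, 72, 79, 87, 97, 104, 195, 222] → cuts [24, 30, 75, 82, 90, 100, 107, 198, 225]
  PtaVI (ATCGTC, off=2): starts [4, 39, 66, 130, 154, 211, 228] → cuts [6, 41, 68, 132, 156, 213, 230]
  MvoIII (CTTCGGGC, off=0): starts [12, 47, 57, 111, 119, 164, 176, 184] → cuts [12, 47, 57, 111, 119, 164, 176, 184]

Pooled cuts: [6, 12, 24, 30, 41, 47, 57, 68, 75, 82, 90, 100, 107, 111, 119, 132, 156, 164, 176, 184, 198, 213, 225, 230]

Fragments:
  6→12: 6 bp
  12→24: 12 bp
  24→30: 6 bp
  30→41: 11 bp
  41→47: 6 bp
  47→57: 10 bp
  57→68: 11 bp
  68→75: 7 bp
  75→82: 7 bp
  82→90: 8 bp
  90→100: 10 bp
  100→107: 7 bp
  107→111: 4 bp
  111→119: 8 bp
  119→132: 13 bp
  132→156: 24 bp
  156→164: 8 bp
  164→176: 12 bp
  176→184: 8 bp
  184→198: 14 bp
  198→213: 15 bp
  213→225: 12 bp
  225→230: 5 bp
  230→6 (wrap): 241-230+6 = 17 bp

[4,5,6,6,6,7,7,7,8,8,8,8,10,10,11,11,12,12,12,13,14,15,17,24]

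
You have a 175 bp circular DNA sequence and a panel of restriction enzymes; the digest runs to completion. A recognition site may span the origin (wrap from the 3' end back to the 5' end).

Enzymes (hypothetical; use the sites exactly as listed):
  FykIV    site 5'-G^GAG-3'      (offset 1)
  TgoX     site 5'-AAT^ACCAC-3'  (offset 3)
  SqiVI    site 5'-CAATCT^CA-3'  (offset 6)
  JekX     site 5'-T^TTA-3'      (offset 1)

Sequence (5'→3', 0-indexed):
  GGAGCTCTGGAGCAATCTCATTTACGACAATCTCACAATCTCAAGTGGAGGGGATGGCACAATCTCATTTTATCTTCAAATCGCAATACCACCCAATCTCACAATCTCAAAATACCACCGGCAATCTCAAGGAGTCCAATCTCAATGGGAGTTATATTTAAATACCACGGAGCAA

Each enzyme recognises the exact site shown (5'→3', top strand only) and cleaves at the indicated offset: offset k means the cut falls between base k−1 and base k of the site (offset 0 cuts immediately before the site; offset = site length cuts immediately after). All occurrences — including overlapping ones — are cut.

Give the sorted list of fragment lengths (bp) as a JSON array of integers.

Per-enzyme occurrences:
  FykIV (GGAG, off=1): starts [0, 8, 46, 130, 147, 168] → cuts [1, 9, 47, 131, 148, 169]
  TgoX (AATACCAC, off=3): starts [84, 110, 160] → cuts [87, 113, 163]
  SqiVI (CAATCTCA, off=6): starts [12, 27, 35, 59, 93, 101, 121, 136] → cuts [18, 33, 41, 65, 99, 107, 127, 142]
  JekX (TTTA, off=1): starts [20, 68, 156] → cuts [21, 69, 157]

All cut coordinates (distinct, sorted): [1, 9, 18, 21, 33, 41, 47, 65, 69, 87, 99, 107, 113, 127, 131, 142, 148, 157, 163, 169]

Fragment lengths:
  1→9: 8 bp
  9→18: 9 bp
  18→21: 3 bp
  21→33: 12 bp
  33→41: 8 bp
  41→47: 6 bp
  47→65: 18 bp
  65→69: 4 bp
  69→87: 18 bp
  87→99: 12 bp
  99→107: 8 bp
  107→113: 6 bp
  113→127: 14 bp
  127→131: 4 bp
  131→142: 11 bp
  142→148: 6 bp
  148→157: 9 bp
  157→163: 6 bp
  163→169: 6 bp
  169→1 (wrap): 175-169+1 = 7 bp

[3,4,4,6,6,6,6,6,7,8,8,8,9,9,11,12,12,14,18,18]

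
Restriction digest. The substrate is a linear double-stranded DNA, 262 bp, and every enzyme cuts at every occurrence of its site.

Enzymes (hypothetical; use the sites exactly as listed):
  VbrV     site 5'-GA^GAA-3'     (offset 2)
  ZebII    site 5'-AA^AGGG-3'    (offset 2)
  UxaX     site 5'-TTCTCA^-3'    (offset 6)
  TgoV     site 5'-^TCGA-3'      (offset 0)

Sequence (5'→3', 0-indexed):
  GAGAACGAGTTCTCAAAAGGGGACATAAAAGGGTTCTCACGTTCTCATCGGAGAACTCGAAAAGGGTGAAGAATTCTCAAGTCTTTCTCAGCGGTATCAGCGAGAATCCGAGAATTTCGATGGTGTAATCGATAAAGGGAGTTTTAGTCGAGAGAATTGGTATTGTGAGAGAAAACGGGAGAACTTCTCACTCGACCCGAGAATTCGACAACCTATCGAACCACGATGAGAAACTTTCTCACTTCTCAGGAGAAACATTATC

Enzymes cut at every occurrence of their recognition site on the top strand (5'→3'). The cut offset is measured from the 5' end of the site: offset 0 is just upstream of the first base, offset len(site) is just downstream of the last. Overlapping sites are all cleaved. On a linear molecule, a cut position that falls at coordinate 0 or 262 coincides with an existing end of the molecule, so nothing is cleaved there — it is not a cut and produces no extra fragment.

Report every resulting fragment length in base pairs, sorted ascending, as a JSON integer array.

[1,2,2,3,4,4,5,5,6,6,7,7,8,8,9,10,10,10,11,11,11,12,12,12,12,13,13,14,17,17]

Scan for sites:
  VbrV (GAGAA, off=2): starts [0, 50, 101, 109, 151, 168, 178, 198, 227, 249] → cuts [2, 52, 103, 111, 153, 170, 180, 200, 229, 251]
  ZebII (AAAGGG, off=2): starts [15, 27, 60, 133] → cuts [17, 29, 62, 135]
  UxaX (TTCTCA, off=6): starts [9, 33, 41, 73, 84, 184, 235, 242] → cuts [15, 39, 47, 79, 90, 190, 241, 248]
  TgoV (TCGA, off=0): starts [56, 116, 128, 147, 191, 204, 215] → cuts [56, 116, 128, 147, 191, 204, 215]

All cut coordinates (distinct, sorted): [2, 15, 17, 29, 39, 47, 52, 56, 62, 79, 90, 103, 111, 116, 128, 135, 147, 153, 170, 180, 190, 191, 200, 204, 215, 229, 241, 248, 251]

Fragments:
  [0,2): 2 bp
  [2,15): 13 bp
  [15,17): 2 bp
  [17,29): 12 bp
  [29,39): 10 bp
  [39,47): 8 bp
  [47,52): 5 bp
  [52,56): 4 bp
  [56,62): 6 bp
  [62,79): 17 bp
  [79,90): 11 bp
  [90,103): 13 bp
  [103,111): 8 bp
  [111,116): 5 bp
  [116,128): 12 bp
  [128,135): 7 bp
  [135,147): 12 bp
  [147,153): 6 bp
  [153,170): 17 bp
  [170,180): 10 bp
  [180,190): 10 bp
  [190,191): 1 bp
  [191,200): 9 bp
  [200,204): 4 bp
  [204,215): 11 bp
  [215,229): 14 bp
  [229,241): 12 bp
  [241,248): 7 bp
  [248,251): 3 bp
  [251,262): 11 bp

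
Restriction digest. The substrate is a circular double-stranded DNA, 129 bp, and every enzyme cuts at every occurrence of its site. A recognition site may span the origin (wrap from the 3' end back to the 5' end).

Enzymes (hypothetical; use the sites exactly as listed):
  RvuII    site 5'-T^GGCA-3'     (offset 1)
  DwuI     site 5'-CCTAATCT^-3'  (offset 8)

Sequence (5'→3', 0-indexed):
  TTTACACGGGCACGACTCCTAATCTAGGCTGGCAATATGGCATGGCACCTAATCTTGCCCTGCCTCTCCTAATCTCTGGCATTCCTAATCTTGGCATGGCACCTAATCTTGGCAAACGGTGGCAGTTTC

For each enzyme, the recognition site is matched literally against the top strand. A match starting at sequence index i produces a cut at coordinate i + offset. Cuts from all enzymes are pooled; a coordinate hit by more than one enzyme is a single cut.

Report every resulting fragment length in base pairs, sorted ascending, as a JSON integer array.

Scan for sites:
  RvuII (TGGCA, off=1): starts [29, 37, 42, 76, 91, 96, 109, 119] → cuts [30, 38, 43, 77, 92, 97, 110, 120]
  DwuI (CCTAATCT, off=8): starts [17, 47, 67, 83, 101] → cuts [25, 55, 75, 91, 109]

Pooled cuts: [25, 30, 38, 43, 55, 75, 77, 91, 92, 97, 109, 110, 120]

Fragment lengths:
  25→30: 5 bp
  30→38: 8 bp
  38→43: 5 bp
  43→55: 12 bp
  55→75: 20 bp
  75→77: 2 bp
  77→91: 14 bp
  91→92: 1 bp
  92→97: 5 bp
  97→109: 12 bp
  109→110: 1 bp
  110→120: 10 bp
  120→25 (wrap): 129-120+25 = 34 bp

[1,1,2,5,5,5,8,10,12,12,14,20,34]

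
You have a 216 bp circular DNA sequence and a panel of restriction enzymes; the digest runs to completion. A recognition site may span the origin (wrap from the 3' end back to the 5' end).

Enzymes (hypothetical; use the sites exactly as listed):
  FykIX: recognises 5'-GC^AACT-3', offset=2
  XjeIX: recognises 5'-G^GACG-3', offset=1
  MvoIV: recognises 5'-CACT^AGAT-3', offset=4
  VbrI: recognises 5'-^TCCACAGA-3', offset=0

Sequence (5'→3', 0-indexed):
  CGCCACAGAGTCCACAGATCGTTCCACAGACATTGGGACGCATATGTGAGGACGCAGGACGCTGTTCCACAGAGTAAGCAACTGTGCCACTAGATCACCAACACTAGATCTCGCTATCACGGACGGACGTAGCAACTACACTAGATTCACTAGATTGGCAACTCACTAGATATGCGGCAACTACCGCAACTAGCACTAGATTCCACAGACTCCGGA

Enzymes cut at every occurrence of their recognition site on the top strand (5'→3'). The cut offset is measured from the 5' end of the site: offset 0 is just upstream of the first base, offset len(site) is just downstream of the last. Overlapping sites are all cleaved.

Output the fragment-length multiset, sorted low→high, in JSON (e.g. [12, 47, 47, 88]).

[4,4,7,8,8,8,8,9,9,9,10,11,12,12,12,13,14,14,14,14,16]

Scan for sites:
  FykIX (GCAACT, off=2): starts [77, 131, 157, 176, 185] → cuts [79, 133, 159, 178, 187]
  XjeIX (GGACG, off=1): starts [35, 49, 56, 120, 124, 213] → cuts [36, 50, 57, 121, 125, 214]
  MvoIV (CACTAGAT, off=4): starts [87, 101, 138, 147, 163, 193] → cuts [91, 105, 142, 151, 167, 197]
  VbrI (TCCACAGA, off=0): starts [10, 22, 65, 201] → cuts [10, 22, 65, 201]

All cut coordinates (distinct, sorted): [10, 22, 36, 50, 57, 65, 79, 91, 105, 121, 125, 133, 142, 151, 159, 167, 178, 187, 197, 201, 214]

Fragments:
  10→22: 12 bp
  22→36: 14 bp
  36→50: 14 bp
  50→57: 7 bp
  57→65: 8 bp
  65→79: 14 bp
  79→91: 12 bp
  91→105: 14 bp
  105→121: 16 bp
  121→125: 4 bp
  125→133: 8 bp
  133→142: 9 bp
  142→151: 9 bp
  151→159: 8 bp
  159→167: 8 bp
  167→178: 11 bp
  178→187: 9 bp
  187→197: 10 bp
  197→201: 4 bp
  201→214: 13 bp
  214→10 (wrap): 216-214+10 = 12 bp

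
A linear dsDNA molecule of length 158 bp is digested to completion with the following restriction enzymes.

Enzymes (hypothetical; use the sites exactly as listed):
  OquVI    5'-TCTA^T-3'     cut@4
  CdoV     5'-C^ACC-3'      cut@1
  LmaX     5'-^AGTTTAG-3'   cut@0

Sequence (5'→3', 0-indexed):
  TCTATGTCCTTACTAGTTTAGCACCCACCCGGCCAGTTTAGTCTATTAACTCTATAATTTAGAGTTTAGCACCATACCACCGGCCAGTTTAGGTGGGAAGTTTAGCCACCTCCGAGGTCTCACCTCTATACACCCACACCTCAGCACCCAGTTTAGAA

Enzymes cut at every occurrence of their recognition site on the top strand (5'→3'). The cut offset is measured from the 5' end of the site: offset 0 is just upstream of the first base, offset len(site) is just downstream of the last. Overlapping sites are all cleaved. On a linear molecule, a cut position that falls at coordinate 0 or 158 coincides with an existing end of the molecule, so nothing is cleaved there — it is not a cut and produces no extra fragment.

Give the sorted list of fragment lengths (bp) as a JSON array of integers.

Site scan:
  OquVI TCTAT/4: at [0, 41, 50, 124] ⇒ [4, 45, 54, 128]
  CdoV CACC/1: at [21, 25, 69, 77, 106, 120, 130, 136, 144] ⇒ [22, 26, 70, 78, 107, 121, 131, 137, 145]
  LmaX AGTTTAG/0: at [14, 34, 62, 85, 98, 149] ⇒ [14, 34, 62, 85, 98, 149]

All cut coordinates (distinct, sorted): [4, 14, 22, 26, 34, 45, 54, 62, 70, 78, 85, 98, 107, 121, 128, 131, 137, 145, 149]

Fragment lengths:
  [0,4): 4 bp
  [4,14): 10 bp
  [14,22): 8 bp
  [22,26): 4 bp
  [26,34): 8 bp
  [34,45): 11 bp
  [45,54): 9 bp
  [54,62): 8 bp
  [62,70): 8 bp
  [70,78): 8 bp
  [78,85): 7 bp
  [85,98): 13 bp
  [98,107): 9 bp
  [107,121): 14 bp
  [121,128): 7 bp
  [128,131): 3 bp
  [131,137): 6 bp
  [137,145): 8 bp
  [145,149): 4 bp
  [149,158): 9 bp

[3,4,4,4,6,7,7,8,8,8,8,8,8,9,9,9,10,11,13,14]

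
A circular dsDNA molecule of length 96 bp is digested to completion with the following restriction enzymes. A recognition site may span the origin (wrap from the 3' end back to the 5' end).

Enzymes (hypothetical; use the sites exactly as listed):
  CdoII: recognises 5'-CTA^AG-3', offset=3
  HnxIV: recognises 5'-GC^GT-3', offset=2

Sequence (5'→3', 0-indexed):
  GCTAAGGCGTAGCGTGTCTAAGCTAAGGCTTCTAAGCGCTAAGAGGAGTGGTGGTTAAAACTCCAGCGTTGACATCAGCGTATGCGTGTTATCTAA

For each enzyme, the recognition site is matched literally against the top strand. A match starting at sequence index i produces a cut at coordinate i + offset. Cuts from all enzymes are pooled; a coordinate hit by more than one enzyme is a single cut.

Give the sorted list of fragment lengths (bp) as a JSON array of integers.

[4,5,5,5,6,7,7,9,10,12,26]

Scan for sites:
  CdoII (CTAAG, off=3): starts [1, 17, 22, 31, 38, 92] → cuts [4, 20, 25, 34, 41, 95]
  HnxIV (GCGT, off=2): starts [6, 11, 65, 77, 83] → cuts [8, 13, 67, 79, 85]

All cut coordinates (distinct, sorted): [4, 8, 13, 20, 25, 34, 41, 67, 79, 85, 95]

Fragment lengths:
  4→8: 4 bp
  8→13: 5 bp
  13→20: 7 bp
  20→25: 5 bp
  25→34: 9 bp
  34→41: 7 bp
  41→67: 26 bp
  67→79: 12 bp
  79→85: 6 bp
  85→95: 10 bp
  95→4 (wrap): 96-95+4 = 5 bp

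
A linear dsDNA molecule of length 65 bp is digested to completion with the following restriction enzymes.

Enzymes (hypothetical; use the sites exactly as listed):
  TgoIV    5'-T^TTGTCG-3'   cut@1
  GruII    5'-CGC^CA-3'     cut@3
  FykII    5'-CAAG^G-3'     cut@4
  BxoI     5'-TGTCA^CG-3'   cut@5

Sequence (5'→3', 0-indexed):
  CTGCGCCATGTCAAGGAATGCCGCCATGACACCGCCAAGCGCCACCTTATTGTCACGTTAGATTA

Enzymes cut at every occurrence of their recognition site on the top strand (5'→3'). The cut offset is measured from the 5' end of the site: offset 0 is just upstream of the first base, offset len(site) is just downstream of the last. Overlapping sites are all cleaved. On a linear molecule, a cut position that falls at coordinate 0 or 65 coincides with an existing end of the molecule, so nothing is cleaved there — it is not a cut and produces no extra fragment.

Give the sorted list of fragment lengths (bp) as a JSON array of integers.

Site scan:
  TgoIV (TTTGTCG, off=1): no sites
  GruII CGCCA/3: at [3, 21, 32, 39] ⇒ [6, 24, 35, 42]
  FykII CAAGG/4: at [11] ⇒ [15]
  BxoI TGTCACG/5: at [50] ⇒ [55]

Pooled cuts: [6, 15, 24, 35, 42, 55]

Fragment lengths:
  [0,6): 6 bp
  [6,15): 9 bp
  [15,24): 9 bp
  [24,35): 11 bp
  [35,42): 7 bp
  [42,55): 13 bp
  [55,65): 10 bp

[6,7,9,9,10,11,13]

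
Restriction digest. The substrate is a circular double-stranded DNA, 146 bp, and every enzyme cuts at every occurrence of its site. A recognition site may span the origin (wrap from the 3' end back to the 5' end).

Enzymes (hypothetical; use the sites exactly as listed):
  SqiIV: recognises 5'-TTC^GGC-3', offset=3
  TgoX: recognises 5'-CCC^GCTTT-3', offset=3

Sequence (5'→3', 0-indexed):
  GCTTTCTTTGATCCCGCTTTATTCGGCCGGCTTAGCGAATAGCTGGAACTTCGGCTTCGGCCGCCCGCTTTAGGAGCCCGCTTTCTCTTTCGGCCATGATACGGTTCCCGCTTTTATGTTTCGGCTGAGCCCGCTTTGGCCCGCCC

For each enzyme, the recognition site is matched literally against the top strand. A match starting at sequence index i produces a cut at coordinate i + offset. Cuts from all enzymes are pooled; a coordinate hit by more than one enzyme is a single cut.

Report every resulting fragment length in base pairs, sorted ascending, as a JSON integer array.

[6,8,9,10,12,13,13,14,15,18,28]

Site scan:
  SqiIV (TTCGGC, off=3): starts [21, 49, 55, 88, 119] → cuts [24, 52, 58, 91, 122]
  TgoX (CCCGCTTT, off=3): starts [12, 63, 76, 106, 129, 143] → cuts [0, 15, 66, 79, 109, 132]

All cut coordinates (distinct, sorted): [0, 15, 24, 52, 58, 66, 79, 91, 109, 122, 132]

Fragments:
  0→15: 15 bp
  15→24: 9 bp
  24→52: 28 bp
  52→58: 6 bp
  58→66: 8 bp
  66→79: 13 bp
  79→91: 12 bp
  91→109: 18 bp
  109→122: 13 bp
  122→132: 10 bp
  132→0 (wrap): 146-132+0 = 14 bp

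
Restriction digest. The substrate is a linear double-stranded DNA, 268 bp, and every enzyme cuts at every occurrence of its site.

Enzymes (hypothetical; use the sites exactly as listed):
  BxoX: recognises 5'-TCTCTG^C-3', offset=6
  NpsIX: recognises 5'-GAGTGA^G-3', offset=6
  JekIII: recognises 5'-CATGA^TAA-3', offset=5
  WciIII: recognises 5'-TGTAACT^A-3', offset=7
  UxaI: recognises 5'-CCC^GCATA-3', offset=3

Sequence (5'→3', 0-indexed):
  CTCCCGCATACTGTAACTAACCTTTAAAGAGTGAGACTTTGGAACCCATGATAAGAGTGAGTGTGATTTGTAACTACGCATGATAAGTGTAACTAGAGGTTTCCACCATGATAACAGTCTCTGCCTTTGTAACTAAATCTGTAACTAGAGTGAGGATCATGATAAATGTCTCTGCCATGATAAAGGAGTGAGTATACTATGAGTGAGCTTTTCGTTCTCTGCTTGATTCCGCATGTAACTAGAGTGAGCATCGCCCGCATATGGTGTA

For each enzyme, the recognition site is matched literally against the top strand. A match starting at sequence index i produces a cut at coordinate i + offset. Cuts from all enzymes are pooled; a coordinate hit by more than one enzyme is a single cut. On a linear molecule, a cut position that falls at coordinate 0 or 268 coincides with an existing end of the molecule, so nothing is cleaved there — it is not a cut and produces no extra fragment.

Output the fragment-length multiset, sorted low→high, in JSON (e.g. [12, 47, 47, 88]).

Site scan:
  BxoX TCTCTGC/6: at [117, 168, 215] ⇒ [123, 174, 221]
  NpsIX GAGTGAG/6: at [28, 54, 147, 185, 200, 241] ⇒ [34, 60, 153, 191, 206, 247]
  JekIII CATGATAA/5: at [46, 78, 106, 157, 175] ⇒ [51, 83, 111, 162, 180]
  WciIII TGTAACTA/7: at [11, 68, 87, 127, 139, 233] ⇒ [18, 75, 94, 134, 146, 240]
  UxaI CCCGCATA/3: at [2, 253] ⇒ [5, 256]

All cut coordinates (distinct, sorted): [5, 18, 34, 51, 60, 75, 83, 94, 111, 123, 134, 146, 153, 162, 174, 180, 191, 206, 221, 240, 247, 256]

Fragments:
  [0,5): 5 bp
  [5,18): 13 bp
  [18,34): 16 bp
  [34,51): 17 bp
  [51,60): 9 bp
  [60,75): 15 bp
  [75,83): 8 bp
  [83,94): 11 bp
  [94,111): 17 bp
  [111,123): 12 bp
  [123,134): 11 bp
  [134,146): 12 bp
  [146,153): 7 bp
  [153,162): 9 bp
  [162,174): 12 bp
  [174,180): 6 bp
  [180,191): 11 bp
  [191,206): 15 bp
  [206,221): 15 bp
  [221,240): 19 bp
  [240,247): 7 bp
  [247,256): 9 bp
  [256,268): 12 bp

[5,6,7,7,8,9,9,9,11,11,11,12,12,12,12,13,15,15,15,16,17,17,19]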